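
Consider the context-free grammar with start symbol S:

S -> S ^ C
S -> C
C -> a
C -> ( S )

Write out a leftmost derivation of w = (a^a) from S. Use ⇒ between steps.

S⇒C⇒(S)⇒(S^C)⇒(C^C)⇒(a^C)⇒(a^a)

S ⇒ C   [S -> C]
C ⇒ (S)   [C -> ( S )]
(S) ⇒ (S^C)   [S -> S ^ C]
(S^C) ⇒ (C^C)   [S -> C]
(C^C) ⇒ (a^C)   [C -> a]
(a^C) ⇒ (a^a)   [C -> a]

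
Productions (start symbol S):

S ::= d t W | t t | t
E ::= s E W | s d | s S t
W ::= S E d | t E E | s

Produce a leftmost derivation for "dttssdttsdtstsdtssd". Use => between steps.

S => dtW => dttEE => dttsEWE => dttssStWE => dttssdtWtWE => dttssdttEEtWE => dttssdttsStEtWE => dttssdttsdtWtEtWE => dttssdttsdtstEtWE => dttssdttsdtstsdtWE => dttssdttsdtstsdtsE => dttssdttsdtstsdtssd

S => dtW   [S ::= d t W]
dtW => dttEE   [W ::= t E E]
dttEE => dttsEWE   [E ::= s E W]
dttsEWE => dttssStWE   [E ::= s S t]
dttssStWE => dttssdtWtWE   [S ::= d t W]
dttssdtWtWE => dttssdttEEtWE   [W ::= t E E]
dttssdttEEtWE => dttssdttsStEtWE   [E ::= s S t]
dttssdttsStEtWE => dttssdttsdtWtEtWE   [S ::= d t W]
dttssdttsdtWtEtWE => dttssdttsdtstEtWE   [W ::= s]
dttssdttsdtstEtWE => dttssdttsdtstsdtWE   [E ::= s d]
dttssdttsdtstsdtWE => dttssdttsdtstsdtsE   [W ::= s]
dttssdttsdtstsdtsE => dttssdttsdtstsdtssd   [E ::= s d]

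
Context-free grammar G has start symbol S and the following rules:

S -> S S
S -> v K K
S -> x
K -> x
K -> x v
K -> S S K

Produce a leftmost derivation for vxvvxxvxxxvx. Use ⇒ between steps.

S ⇒ SS   [S -> S S]
SS ⇒ vKKS   [S -> v K K]
vKKS ⇒ vxvKS   [K -> x v]
vxvKS ⇒ vxvSSKS   [K -> S S K]
vxvSSKS ⇒ vxvSSSKS   [S -> S S]
vxvSSSKS ⇒ vxvvKKSSKS   [S -> v K K]
vxvvKKSSKS ⇒ vxvvxKSSKS   [K -> x]
vxvvxKSSKS ⇒ vxvvxxvSSKS   [K -> x v]
vxvvxxvSSKS ⇒ vxvvxxvxSKS   [S -> x]
vxvvxxvxSKS ⇒ vxvvxxvxxKS   [S -> x]
vxvvxxvxxKS ⇒ vxvvxxvxxxvS   [K -> x v]
vxvvxxvxxxvS ⇒ vxvvxxvxxxvx   [S -> x]

S ⇒ SS ⇒ vKKS ⇒ vxvKS ⇒ vxvSSKS ⇒ vxvSSSKS ⇒ vxvvKKSSKS ⇒ vxvvxKSSKS ⇒ vxvvxxvSSKS ⇒ vxvvxxvxSKS ⇒ vxvvxxvxxKS ⇒ vxvvxxvxxxvS ⇒ vxvvxxvxxxvx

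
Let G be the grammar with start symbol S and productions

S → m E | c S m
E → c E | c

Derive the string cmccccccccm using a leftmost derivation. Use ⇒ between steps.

S⇒cSm⇒cmEm⇒cmcEm⇒cmccEm⇒cmcccEm⇒cmccccEm⇒cmcccccEm⇒cmccccccEm⇒cmcccccccEm⇒cmccccccccm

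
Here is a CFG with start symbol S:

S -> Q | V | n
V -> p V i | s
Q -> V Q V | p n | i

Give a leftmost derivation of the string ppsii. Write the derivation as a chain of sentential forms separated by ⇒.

S ⇒ V ⇒ pVi ⇒ ppVii ⇒ ppsii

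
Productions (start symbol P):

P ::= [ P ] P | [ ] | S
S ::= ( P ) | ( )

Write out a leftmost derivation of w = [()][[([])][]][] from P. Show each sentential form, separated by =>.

P => [P]P => [S]P => [()]P => [()][P]P => [()][[P]P]P => [()][[S]P]P => [()][[(P)]P]P => [()][[([])]P]P => [()][[([])][]]P => [()][[([])][]][]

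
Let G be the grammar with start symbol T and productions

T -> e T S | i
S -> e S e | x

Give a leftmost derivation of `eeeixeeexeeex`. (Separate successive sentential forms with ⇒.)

T⇒eTS⇒eeTSS⇒eeeTSSS⇒eeeiSSS⇒eeeixSS⇒eeeixeSeS⇒eeeixeeSeeS⇒eeeixeeeSeeeS⇒eeeixeeexeeeS⇒eeeixeeexeeex

T ⇒ eTS   [T -> e T S]
eTS ⇒ eeTSS   [T -> e T S]
eeTSS ⇒ eeeTSSS   [T -> e T S]
eeeTSSS ⇒ eeeiSSS   [T -> i]
eeeiSSS ⇒ eeeixSS   [S -> x]
eeeixSS ⇒ eeeixeSeS   [S -> e S e]
eeeixeSeS ⇒ eeeixeeSeeS   [S -> e S e]
eeeixeeSeeS ⇒ eeeixeeeSeeeS   [S -> e S e]
eeeixeeeSeeeS ⇒ eeeixeeexeeeS   [S -> x]
eeeixeeexeeeS ⇒ eeeixeeexeeex   [S -> x]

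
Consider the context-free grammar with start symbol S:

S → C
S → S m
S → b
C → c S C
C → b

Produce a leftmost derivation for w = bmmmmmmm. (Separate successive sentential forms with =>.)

S=>Sm=>Smm=>Smmm=>Smmmm=>Smmmmm=>Smmmmmm=>Smmmmmmm=>bmmmmmmm

S => Sm   [S → S m]
Sm => Smm   [S → S m]
Smm => Smmm   [S → S m]
Smmm => Smmmm   [S → S m]
Smmmm => Smmmmm   [S → S m]
Smmmmm => Smmmmmm   [S → S m]
Smmmmmm => Smmmmmmm   [S → S m]
Smmmmmmm => bmmmmmmm   [S → b]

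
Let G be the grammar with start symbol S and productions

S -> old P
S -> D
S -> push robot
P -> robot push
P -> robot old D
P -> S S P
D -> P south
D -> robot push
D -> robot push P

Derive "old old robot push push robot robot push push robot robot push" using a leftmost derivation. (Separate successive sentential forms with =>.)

S => old P   [S -> old P]
old P => old S S P   [P -> S S P]
old S S P => old old P S P   [S -> old P]
old old P S P => old old S S P S P   [P -> S S P]
old old S S P S P => old old D S P S P   [S -> D]
old old D S P S P => old old robot push S P S P   [D -> robot push]
old old robot push S P S P => old old robot push push robot P S P   [S -> push robot]
old old robot push push robot P S P => old old robot push push robot robot push S P   [P -> robot push]
old old robot push push robot robot push S P => old old robot push push robot robot push push robot P   [S -> push robot]
old old robot push push robot robot push push robot P => old old robot push push robot robot push push robot robot push   [P -> robot push]

S => old P => old S S P => old old P S P => old old S S P S P => old old D S P S P => old old robot push S P S P => old old robot push push robot P S P => old old robot push push robot robot push S P => old old robot push push robot robot push push robot P => old old robot push push robot robot push push robot robot push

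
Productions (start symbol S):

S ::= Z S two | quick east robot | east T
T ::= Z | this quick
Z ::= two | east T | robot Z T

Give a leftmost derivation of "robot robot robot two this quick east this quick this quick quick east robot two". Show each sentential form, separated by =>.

S => Z S two   [S ::= Z S two]
Z S two => robot Z T S two   [Z ::= robot Z T]
robot Z T S two => robot robot Z T T S two   [Z ::= robot Z T]
robot robot Z T T S two => robot robot robot Z T T T S two   [Z ::= robot Z T]
robot robot robot Z T T T S two => robot robot robot two T T T S two   [Z ::= two]
robot robot robot two T T T S two => robot robot robot two this quick T T S two   [T ::= this quick]
robot robot robot two this quick T T S two => robot robot robot two this quick Z T S two   [T ::= Z]
robot robot robot two this quick Z T S two => robot robot robot two this quick east T T S two   [Z ::= east T]
robot robot robot two this quick east T T S two => robot robot robot two this quick east this quick T S two   [T ::= this quick]
robot robot robot two this quick east this quick T S two => robot robot robot two this quick east this quick this quick S two   [T ::= this quick]
robot robot robot two this quick east this quick this quick S two => robot robot robot two this quick east this quick this quick quick east robot two   [S ::= quick east robot]

S => Z S two => robot Z T S two => robot robot Z T T S two => robot robot robot Z T T T S two => robot robot robot two T T T S two => robot robot robot two this quick T T S two => robot robot robot two this quick Z T S two => robot robot robot two this quick east T T S two => robot robot robot two this quick east this quick T S two => robot robot robot two this quick east this quick this quick S two => robot robot robot two this quick east this quick this quick quick east robot two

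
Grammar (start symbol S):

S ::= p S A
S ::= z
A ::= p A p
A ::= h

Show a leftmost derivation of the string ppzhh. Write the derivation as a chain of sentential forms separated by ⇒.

S ⇒ pSA ⇒ ppSAA ⇒ ppzAA ⇒ ppzhA ⇒ ppzhh

S ⇒ pSA   [S ::= p S A]
pSA ⇒ ppSAA   [S ::= p S A]
ppSAA ⇒ ppzAA   [S ::= z]
ppzAA ⇒ ppzhA   [A ::= h]
ppzhA ⇒ ppzhh   [A ::= h]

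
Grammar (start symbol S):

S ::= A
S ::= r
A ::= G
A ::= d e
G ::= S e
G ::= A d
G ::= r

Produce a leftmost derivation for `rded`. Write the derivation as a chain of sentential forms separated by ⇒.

S ⇒ A ⇒ G ⇒ Ad ⇒ Gd ⇒ Sed ⇒ Aed ⇒ Ged ⇒ Aded ⇒ Gded ⇒ rded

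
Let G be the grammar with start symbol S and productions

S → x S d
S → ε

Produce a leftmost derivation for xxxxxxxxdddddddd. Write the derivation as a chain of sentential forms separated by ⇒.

S⇒xSd⇒xxSdd⇒xxxSddd⇒xxxxSdddd⇒xxxxxSddddd⇒xxxxxxSdddddd⇒xxxxxxxSddddddd⇒xxxxxxxxSdddddddd⇒xxxxxxxxdddddddd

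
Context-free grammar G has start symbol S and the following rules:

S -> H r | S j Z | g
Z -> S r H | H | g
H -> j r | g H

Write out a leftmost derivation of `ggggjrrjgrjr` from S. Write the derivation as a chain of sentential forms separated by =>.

S => SjZ => HrjZ => gHrjZ => ggHrjZ => gggHrjZ => ggggHrjZ => ggggjrrjZ => ggggjrrjSrH => ggggjrrjgrH => ggggjrrjgrjr

S => SjZ   [S -> S j Z]
SjZ => HrjZ   [S -> H r]
HrjZ => gHrjZ   [H -> g H]
gHrjZ => ggHrjZ   [H -> g H]
ggHrjZ => gggHrjZ   [H -> g H]
gggHrjZ => ggggHrjZ   [H -> g H]
ggggHrjZ => ggggjrrjZ   [H -> j r]
ggggjrrjZ => ggggjrrjSrH   [Z -> S r H]
ggggjrrjSrH => ggggjrrjgrH   [S -> g]
ggggjrrjgrH => ggggjrrjgrjr   [H -> j r]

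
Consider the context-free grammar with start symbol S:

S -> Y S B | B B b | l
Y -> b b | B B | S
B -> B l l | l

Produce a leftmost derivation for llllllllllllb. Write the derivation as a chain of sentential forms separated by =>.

S => BBb => BllBb => BllllBb => BllllllBb => BllllllllBb => BllllllllllBb => lllllllllllBb => llllllllllllb

S => BBb   [S -> B B b]
BBb => BllBb   [B -> B l l]
BllBb => BllllBb   [B -> B l l]
BllllBb => BllllllBb   [B -> B l l]
BllllllBb => BllllllllBb   [B -> B l l]
BllllllllBb => BllllllllllBb   [B -> B l l]
BllllllllllBb => lllllllllllBb   [B -> l]
lllllllllllBb => llllllllllllb   [B -> l]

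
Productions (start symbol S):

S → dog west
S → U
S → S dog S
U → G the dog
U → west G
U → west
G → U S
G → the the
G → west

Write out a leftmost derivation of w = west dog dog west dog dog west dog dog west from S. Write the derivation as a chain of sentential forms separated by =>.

S => S dog S   [S → S dog S]
S dog S => S dog S dog S   [S → S dog S]
S dog S dog S => S dog S dog S dog S   [S → S dog S]
S dog S dog S dog S => U dog S dog S dog S   [S → U]
U dog S dog S dog S => west dog S dog S dog S   [U → west]
west dog S dog S dog S => west dog dog west dog S dog S   [S → dog west]
west dog dog west dog S dog S => west dog dog west dog dog west dog S   [S → dog west]
west dog dog west dog dog west dog S => west dog dog west dog dog west dog dog west   [S → dog west]

S => S dog S => S dog S dog S => S dog S dog S dog S => U dog S dog S dog S => west dog S dog S dog S => west dog dog west dog S dog S => west dog dog west dog dog west dog S => west dog dog west dog dog west dog dog west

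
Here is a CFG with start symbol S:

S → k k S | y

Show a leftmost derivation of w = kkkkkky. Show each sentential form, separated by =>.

S => kkS => kkkkS => kkkkkkS => kkkkkky

S => kkS   [S → k k S]
kkS => kkkkS   [S → k k S]
kkkkS => kkkkkkS   [S → k k S]
kkkkkkS => kkkkkky   [S → y]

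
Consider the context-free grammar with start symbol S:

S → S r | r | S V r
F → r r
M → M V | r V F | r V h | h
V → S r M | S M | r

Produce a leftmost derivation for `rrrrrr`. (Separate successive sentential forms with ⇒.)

S ⇒ SVr   [S → S V r]
SVr ⇒ SVrVr   [S → S V r]
SVrVr ⇒ SrVrVr   [S → S r]
SrVrVr ⇒ rrVrVr   [S → r]
rrVrVr ⇒ rrrrVr   [V → r]
rrrrVr ⇒ rrrrrr   [V → r]

S⇒SVr⇒SVrVr⇒SrVrVr⇒rrVrVr⇒rrrrVr⇒rrrrrr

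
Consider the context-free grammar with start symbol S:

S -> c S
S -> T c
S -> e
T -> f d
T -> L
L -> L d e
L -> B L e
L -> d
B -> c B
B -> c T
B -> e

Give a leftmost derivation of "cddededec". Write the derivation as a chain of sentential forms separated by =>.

S=>Tc=>Lc=>BLec=>cTLec=>cLLec=>cLdeLec=>cLdedeLec=>cddedeLec=>cddededec

S => Tc   [S -> T c]
Tc => Lc   [T -> L]
Lc => BLec   [L -> B L e]
BLec => cTLec   [B -> c T]
cTLec => cLLec   [T -> L]
cLLec => cLdeLec   [L -> L d e]
cLdeLec => cLdedeLec   [L -> L d e]
cLdedeLec => cddedeLec   [L -> d]
cddedeLec => cddededec   [L -> d]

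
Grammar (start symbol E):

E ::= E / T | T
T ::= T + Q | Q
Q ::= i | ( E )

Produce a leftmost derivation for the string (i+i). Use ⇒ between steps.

E⇒T⇒Q⇒(E)⇒(T)⇒(T+Q)⇒(Q+Q)⇒(i+Q)⇒(i+i)

E ⇒ T   [E ::= T]
T ⇒ Q   [T ::= Q]
Q ⇒ (E)   [Q ::= ( E )]
(E) ⇒ (T)   [E ::= T]
(T) ⇒ (T+Q)   [T ::= T + Q]
(T+Q) ⇒ (Q+Q)   [T ::= Q]
(Q+Q) ⇒ (i+Q)   [Q ::= i]
(i+Q) ⇒ (i+i)   [Q ::= i]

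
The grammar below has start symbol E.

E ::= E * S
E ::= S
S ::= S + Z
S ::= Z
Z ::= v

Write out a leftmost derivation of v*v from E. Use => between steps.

E => E*S   [E ::= E * S]
E*S => S*S   [E ::= S]
S*S => Z*S   [S ::= Z]
Z*S => v*S   [Z ::= v]
v*S => v*Z   [S ::= Z]
v*Z => v*v   [Z ::= v]

E => E*S => S*S => Z*S => v*S => v*Z => v*v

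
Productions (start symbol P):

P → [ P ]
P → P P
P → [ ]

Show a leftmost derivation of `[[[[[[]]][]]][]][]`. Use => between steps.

P => PP => [P]P => [PP]P => [[P]P]P => [[[P]]P]P => [[[PP]]P]P => [[[[P]P]]P]P => [[[[[P]]P]]P]P => [[[[[[]]]P]]P]P => [[[[[[]]][]]]P]P => [[[[[[]]][]]][]]P => [[[[[[]]][]]][]][]

P => PP   [P → P P]
PP => [P]P   [P → [ P ]]
[P]P => [PP]P   [P → P P]
[PP]P => [[P]P]P   [P → [ P ]]
[[P]P]P => [[[P]]P]P   [P → [ P ]]
[[[P]]P]P => [[[PP]]P]P   [P → P P]
[[[PP]]P]P => [[[[P]P]]P]P   [P → [ P ]]
[[[[P]P]]P]P => [[[[[P]]P]]P]P   [P → [ P ]]
[[[[[P]]P]]P]P => [[[[[[]]]P]]P]P   [P → [ ]]
[[[[[[]]]P]]P]P => [[[[[[]]][]]]P]P   [P → [ ]]
[[[[[[]]][]]]P]P => [[[[[[]]][]]][]]P   [P → [ ]]
[[[[[[]]][]]][]]P => [[[[[[]]][]]][]][]   [P → [ ]]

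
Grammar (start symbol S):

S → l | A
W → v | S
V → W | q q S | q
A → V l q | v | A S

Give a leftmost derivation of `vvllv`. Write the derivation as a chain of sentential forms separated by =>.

S=>A=>AS=>ASS=>vSS=>vAS=>vASS=>vASSS=>vvSSS=>vvlSS=>vvllS=>vvllA=>vvllv

S => A   [S → A]
A => AS   [A → A S]
AS => ASS   [A → A S]
ASS => vSS   [A → v]
vSS => vAS   [S → A]
vAS => vASS   [A → A S]
vASS => vASSS   [A → A S]
vASSS => vvSSS   [A → v]
vvSSS => vvlSS   [S → l]
vvlSS => vvllS   [S → l]
vvllS => vvllA   [S → A]
vvllA => vvllv   [A → v]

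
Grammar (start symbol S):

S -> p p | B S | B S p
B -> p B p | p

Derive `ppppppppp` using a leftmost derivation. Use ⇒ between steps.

S ⇒ BSp ⇒ pBpSp ⇒ pppSp ⇒ pppBSp ⇒ ppppBpSp ⇒ ppppppSp ⇒ ppppppppp

S ⇒ BSp   [S -> B S p]
BSp ⇒ pBpSp   [B -> p B p]
pBpSp ⇒ pppSp   [B -> p]
pppSp ⇒ pppBSp   [S -> B S]
pppBSp ⇒ ppppBpSp   [B -> p B p]
ppppBpSp ⇒ ppppppSp   [B -> p]
ppppppSp ⇒ ppppppppp   [S -> p p]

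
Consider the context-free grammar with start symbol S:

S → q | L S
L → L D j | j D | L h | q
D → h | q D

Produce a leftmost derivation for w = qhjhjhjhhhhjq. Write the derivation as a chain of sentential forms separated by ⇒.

S ⇒ LS   [S → L S]
LS ⇒ LDjS   [L → L D j]
LDjS ⇒ LhDjS   [L → L h]
LhDjS ⇒ LhhDjS   [L → L h]
LhhDjS ⇒ LhhhDjS   [L → L h]
LhhhDjS ⇒ LDjhhhDjS   [L → L D j]
LDjhhhDjS ⇒ LDjDjhhhDjS   [L → L D j]
LDjDjhhhDjS ⇒ LDjDjDjhhhDjS   [L → L D j]
LDjDjDjhhhDjS ⇒ qDjDjDjhhhDjS   [L → q]
qDjDjDjhhhDjS ⇒ qhjDjDjhhhDjS   [D → h]
qhjDjDjhhhDjS ⇒ qhjhjDjhhhDjS   [D → h]
qhjhjDjhhhDjS ⇒ qhjhjhjhhhDjS   [D → h]
qhjhjhjhhhDjS ⇒ qhjhjhjhhhhjS   [D → h]
qhjhjhjhhhhjS ⇒ qhjhjhjhhhhjq   [S → q]

S⇒LS⇒LDjS⇒LhDjS⇒LhhDjS⇒LhhhDjS⇒LDjhhhDjS⇒LDjDjhhhDjS⇒LDjDjDjhhhDjS⇒qDjDjDjhhhDjS⇒qhjDjDjhhhDjS⇒qhjhjDjhhhDjS⇒qhjhjhjhhhDjS⇒qhjhjhjhhhhjS⇒qhjhjhjhhhhjq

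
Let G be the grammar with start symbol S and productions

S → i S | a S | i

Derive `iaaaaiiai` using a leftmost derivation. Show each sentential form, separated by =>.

S => iS   [S → i S]
iS => iaS   [S → a S]
iaS => iaaS   [S → a S]
iaaS => iaaaS   [S → a S]
iaaaS => iaaaaS   [S → a S]
iaaaaS => iaaaaiS   [S → i S]
iaaaaiS => iaaaaiiS   [S → i S]
iaaaaiiS => iaaaaiiaS   [S → a S]
iaaaaiiaS => iaaaaiiai   [S → i]

S=>iS=>iaS=>iaaS=>iaaaS=>iaaaaS=>iaaaaiS=>iaaaaiiS=>iaaaaiiaS=>iaaaaiiai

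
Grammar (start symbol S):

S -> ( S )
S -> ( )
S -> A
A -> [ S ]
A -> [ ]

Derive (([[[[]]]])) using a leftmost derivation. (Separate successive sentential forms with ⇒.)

S ⇒ (S)   [S -> ( S )]
(S) ⇒ ((S))   [S -> ( S )]
((S)) ⇒ ((A))   [S -> A]
((A)) ⇒ (([S]))   [A -> [ S ]]
(([S])) ⇒ (([A]))   [S -> A]
(([A])) ⇒ (([[S]]))   [A -> [ S ]]
(([[S]])) ⇒ (([[A]]))   [S -> A]
(([[A]])) ⇒ (([[[S]]]))   [A -> [ S ]]
(([[[S]]])) ⇒ (([[[A]]]))   [S -> A]
(([[[A]]])) ⇒ (([[[[]]]]))   [A -> [ ]]

S ⇒ (S) ⇒ ((S)) ⇒ ((A)) ⇒ (([S])) ⇒ (([A])) ⇒ (([[S]])) ⇒ (([[A]])) ⇒ (([[[S]]])) ⇒ (([[[A]]])) ⇒ (([[[[]]]]))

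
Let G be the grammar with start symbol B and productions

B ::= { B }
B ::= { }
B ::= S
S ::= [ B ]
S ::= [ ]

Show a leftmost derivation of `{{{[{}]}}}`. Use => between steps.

B => {B}   [B ::= { B }]
{B} => {{B}}   [B ::= { B }]
{{B}} => {{{B}}}   [B ::= { B }]
{{{B}}} => {{{S}}}   [B ::= S]
{{{S}}} => {{{[B]}}}   [S ::= [ B ]]
{{{[B]}}} => {{{[{}]}}}   [B ::= { }]

B=>{B}=>{{B}}=>{{{B}}}=>{{{S}}}=>{{{[B]}}}=>{{{[{}]}}}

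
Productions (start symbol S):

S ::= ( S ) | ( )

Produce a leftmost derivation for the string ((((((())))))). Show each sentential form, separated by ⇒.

S⇒(S)⇒((S))⇒(((S)))⇒((((S))))⇒(((((S)))))⇒((((((S))))))⇒((((((()))))))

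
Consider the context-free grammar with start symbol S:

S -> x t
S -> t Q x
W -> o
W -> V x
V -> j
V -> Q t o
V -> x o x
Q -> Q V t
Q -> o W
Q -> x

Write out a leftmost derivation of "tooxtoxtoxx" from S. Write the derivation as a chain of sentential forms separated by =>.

S=>tQx=>toWx=>toVxx=>toQtoxx=>tooWtoxx=>tooVxtoxx=>tooQtoxtoxx=>tooxtoxtoxx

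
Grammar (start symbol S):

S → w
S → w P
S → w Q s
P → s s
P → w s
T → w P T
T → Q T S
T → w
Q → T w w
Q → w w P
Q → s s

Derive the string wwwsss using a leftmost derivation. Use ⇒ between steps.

S ⇒ wQs   [S → w Q s]
wQs ⇒ wwwPs   [Q → w w P]
wwwPs ⇒ wwwsss   [P → s s]

S⇒wQs⇒wwwPs⇒wwwsss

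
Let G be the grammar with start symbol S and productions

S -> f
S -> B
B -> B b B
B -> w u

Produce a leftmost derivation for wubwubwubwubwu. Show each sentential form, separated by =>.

S => B   [S -> B]
B => BbB   [B -> B b B]
BbB => BbBbB   [B -> B b B]
BbBbB => BbBbBbB   [B -> B b B]
BbBbBbB => BbBbBbBbB   [B -> B b B]
BbBbBbBbB => wubBbBbBbB   [B -> w u]
wubBbBbBbB => wubwubBbBbB   [B -> w u]
wubwubBbBbB => wubwubwubBbB   [B -> w u]
wubwubwubBbB => wubwubwubwubB   [B -> w u]
wubwubwubwubB => wubwubwubwubwu   [B -> w u]

S=>B=>BbB=>BbBbB=>BbBbBbB=>BbBbBbBbB=>wubBbBbBbB=>wubwubBbBbB=>wubwubwubBbB=>wubwubwubwubB=>wubwubwubwubwu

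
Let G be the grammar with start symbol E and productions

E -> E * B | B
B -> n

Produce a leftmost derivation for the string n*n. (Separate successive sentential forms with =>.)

E => E*B => B*B => n*B => n*n

E => E*B   [E -> E * B]
E*B => B*B   [E -> B]
B*B => n*B   [B -> n]
n*B => n*n   [B -> n]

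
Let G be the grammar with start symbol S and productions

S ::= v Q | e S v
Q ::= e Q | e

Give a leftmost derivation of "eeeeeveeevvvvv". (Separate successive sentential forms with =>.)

S => eSv   [S ::= e S v]
eSv => eeSvv   [S ::= e S v]
eeSvv => eeeSvvv   [S ::= e S v]
eeeSvvv => eeeeSvvvv   [S ::= e S v]
eeeeSvvvv => eeeeeSvvvvv   [S ::= e S v]
eeeeeSvvvvv => eeeeevQvvvvv   [S ::= v Q]
eeeeevQvvvvv => eeeeeveQvvvvv   [Q ::= e Q]
eeeeeveQvvvvv => eeeeeveeQvvvvv   [Q ::= e Q]
eeeeeveeQvvvvv => eeeeeveeevvvvv   [Q ::= e]

S => eSv => eeSvv => eeeSvvv => eeeeSvvvv => eeeeeSvvvvv => eeeeevQvvvvv => eeeeeveQvvvvv => eeeeeveeQvvvvv => eeeeeveeevvvvv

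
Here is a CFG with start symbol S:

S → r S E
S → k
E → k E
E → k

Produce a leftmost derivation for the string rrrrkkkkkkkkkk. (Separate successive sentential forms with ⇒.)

S ⇒ rSE ⇒ rrSEE ⇒ rrrSEEE ⇒ rrrrSEEEE ⇒ rrrrkEEEE ⇒ rrrrkkEEE ⇒ rrrrkkkEEE ⇒ rrrrkkkkEE ⇒ rrrrkkkkkEE ⇒ rrrrkkkkkkEE ⇒ rrrrkkkkkkkEE ⇒ rrrrkkkkkkkkEE ⇒ rrrrkkkkkkkkkE ⇒ rrrrkkkkkkkkkk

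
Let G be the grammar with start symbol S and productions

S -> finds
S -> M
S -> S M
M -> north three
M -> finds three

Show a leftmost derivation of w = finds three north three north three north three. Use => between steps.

S => S M   [S -> S M]
S M => S M M   [S -> S M]
S M M => S M M M   [S -> S M]
S M M M => M M M M   [S -> M]
M M M M => finds three M M M   [M -> finds three]
finds three M M M => finds three north three M M   [M -> north three]
finds three north three M M => finds three north three north three M   [M -> north three]
finds three north three north three M => finds three north three north three north three   [M -> north three]

S => S M => S M M => S M M M => M M M M => finds three M M M => finds three north three M M => finds three north three north three M => finds three north three north three north three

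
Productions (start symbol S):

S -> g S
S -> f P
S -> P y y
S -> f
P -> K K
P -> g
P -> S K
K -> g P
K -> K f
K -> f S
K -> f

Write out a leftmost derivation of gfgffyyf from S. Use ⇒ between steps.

S ⇒ gS   [S -> g S]
gS ⇒ gfP   [S -> f P]
gfP ⇒ gfSK   [P -> S K]
gfSK ⇒ gfPyyK   [S -> P y y]
gfPyyK ⇒ gfSKyyK   [P -> S K]
gfSKyyK ⇒ gfgSKyyK   [S -> g S]
gfgSKyyK ⇒ gfgfKyyK   [S -> f]
gfgfKyyK ⇒ gfgffyyK   [K -> f]
gfgffyyK ⇒ gfgffyyf   [K -> f]

S ⇒ gS ⇒ gfP ⇒ gfSK ⇒ gfPyyK ⇒ gfSKyyK ⇒ gfgSKyyK ⇒ gfgfKyyK ⇒ gfgffyyK ⇒ gfgffyyf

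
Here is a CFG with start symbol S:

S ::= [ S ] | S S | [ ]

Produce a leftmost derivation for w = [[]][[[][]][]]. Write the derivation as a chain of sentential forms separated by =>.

S => SS   [S ::= S S]
SS => [S]S   [S ::= [ S ]]
[S]S => [[]]S   [S ::= [ ]]
[[]]S => [[]][S]   [S ::= [ S ]]
[[]][S] => [[]][SS]   [S ::= S S]
[[]][SS] => [[]][[S]S]   [S ::= [ S ]]
[[]][[S]S] => [[]][[SS]S]   [S ::= S S]
[[]][[SS]S] => [[]][[[]S]S]   [S ::= [ ]]
[[]][[[]S]S] => [[]][[[][]]S]   [S ::= [ ]]
[[]][[[][]]S] => [[]][[[][]][]]   [S ::= [ ]]

S => SS => [S]S => [[]]S => [[]][S] => [[]][SS] => [[]][[S]S] => [[]][[SS]S] => [[]][[[]S]S] => [[]][[[][]]S] => [[]][[[][]][]]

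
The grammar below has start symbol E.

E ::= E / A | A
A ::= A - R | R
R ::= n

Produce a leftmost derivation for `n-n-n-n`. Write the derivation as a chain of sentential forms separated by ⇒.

E ⇒ A   [E ::= A]
A ⇒ A-R   [A ::= A - R]
A-R ⇒ A-R-R   [A ::= A - R]
A-R-R ⇒ A-R-R-R   [A ::= A - R]
A-R-R-R ⇒ R-R-R-R   [A ::= R]
R-R-R-R ⇒ n-R-R-R   [R ::= n]
n-R-R-R ⇒ n-n-R-R   [R ::= n]
n-n-R-R ⇒ n-n-n-R   [R ::= n]
n-n-n-R ⇒ n-n-n-n   [R ::= n]

E⇒A⇒A-R⇒A-R-R⇒A-R-R-R⇒R-R-R-R⇒n-R-R-R⇒n-n-R-R⇒n-n-n-R⇒n-n-n-n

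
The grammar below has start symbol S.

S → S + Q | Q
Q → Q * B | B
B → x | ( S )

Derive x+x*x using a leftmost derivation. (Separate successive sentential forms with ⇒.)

S ⇒ S+Q ⇒ Q+Q ⇒ B+Q ⇒ x+Q ⇒ x+Q*B ⇒ x+B*B ⇒ x+x*B ⇒ x+x*x

S ⇒ S+Q   [S → S + Q]
S+Q ⇒ Q+Q   [S → Q]
Q+Q ⇒ B+Q   [Q → B]
B+Q ⇒ x+Q   [B → x]
x+Q ⇒ x+Q*B   [Q → Q * B]
x+Q*B ⇒ x+B*B   [Q → B]
x+B*B ⇒ x+x*B   [B → x]
x+x*B ⇒ x+x*x   [B → x]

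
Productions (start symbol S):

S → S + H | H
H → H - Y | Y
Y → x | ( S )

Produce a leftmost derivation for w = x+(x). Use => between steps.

S=>S+H=>H+H=>Y+H=>x+H=>x+Y=>x+(S)=>x+(H)=>x+(Y)=>x+(x)

S => S+H   [S → S + H]
S+H => H+H   [S → H]
H+H => Y+H   [H → Y]
Y+H => x+H   [Y → x]
x+H => x+Y   [H → Y]
x+Y => x+(S)   [Y → ( S )]
x+(S) => x+(H)   [S → H]
x+(H) => x+(Y)   [H → Y]
x+(Y) => x+(x)   [Y → x]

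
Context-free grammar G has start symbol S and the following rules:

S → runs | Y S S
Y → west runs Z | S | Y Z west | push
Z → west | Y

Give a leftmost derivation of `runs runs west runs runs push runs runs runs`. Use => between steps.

S => Y S S   [S → Y S S]
Y S S => S S S   [Y → S]
S S S => runs S S   [S → runs]
runs S S => runs runs S   [S → runs]
runs runs S => runs runs Y S S   [S → Y S S]
runs runs Y S S => runs runs west runs Z S S   [Y → west runs Z]
runs runs west runs Z S S => runs runs west runs Y S S   [Z → Y]
runs runs west runs Y S S => runs runs west runs S S S   [Y → S]
runs runs west runs S S S => runs runs west runs runs S S   [S → runs]
runs runs west runs runs S S => runs runs west runs runs Y S S S   [S → Y S S]
runs runs west runs runs Y S S S => runs runs west runs runs push S S S   [Y → push]
runs runs west runs runs push S S S => runs runs west runs runs push runs S S   [S → runs]
runs runs west runs runs push runs S S => runs runs west runs runs push runs runs S   [S → runs]
runs runs west runs runs push runs runs S => runs runs west runs runs push runs runs runs   [S → runs]

S => Y S S => S S S => runs S S => runs runs S => runs runs Y S S => runs runs west runs Z S S => runs runs west runs Y S S => runs runs west runs S S S => runs runs west runs runs S S => runs runs west runs runs Y S S S => runs runs west runs runs push S S S => runs runs west runs runs push runs S S => runs runs west runs runs push runs runs S => runs runs west runs runs push runs runs runs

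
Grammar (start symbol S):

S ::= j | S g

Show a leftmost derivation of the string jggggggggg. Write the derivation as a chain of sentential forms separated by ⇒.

S⇒Sg⇒Sgg⇒Sggg⇒Sgggg⇒Sggggg⇒Sgggggg⇒Sggggggg⇒Sgggggggg⇒Sggggggggg⇒jggggggggg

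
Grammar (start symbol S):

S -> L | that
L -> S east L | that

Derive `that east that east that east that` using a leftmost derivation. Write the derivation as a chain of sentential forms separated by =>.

S => L   [S -> L]
L => S east L   [L -> S east L]
S east L => L east L   [S -> L]
L east L => S east L east L   [L -> S east L]
S east L east L => L east L east L   [S -> L]
L east L east L => that east L east L   [L -> that]
that east L east L => that east S east L east L   [L -> S east L]
that east S east L east L => that east that east L east L   [S -> that]
that east that east L east L => that east that east that east L   [L -> that]
that east that east that east L => that east that east that east that   [L -> that]

S => L => S east L => L east L => S east L east L => L east L east L => that east L east L => that east S east L east L => that east that east L east L => that east that east that east L => that east that east that east that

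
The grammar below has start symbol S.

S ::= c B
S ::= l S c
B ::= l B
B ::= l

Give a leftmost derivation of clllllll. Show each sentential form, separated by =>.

S=>cB=>clB=>cllB=>clllB=>cllllB=>clllllB=>cllllllB=>clllllll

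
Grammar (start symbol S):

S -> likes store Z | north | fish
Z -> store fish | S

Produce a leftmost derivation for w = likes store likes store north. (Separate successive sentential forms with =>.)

S => likes store Z => likes store S => likes store likes store Z => likes store likes store S => likes store likes store north

S => likes store Z   [S -> likes store Z]
likes store Z => likes store S   [Z -> S]
likes store S => likes store likes store Z   [S -> likes store Z]
likes store likes store Z => likes store likes store S   [Z -> S]
likes store likes store S => likes store likes store north   [S -> north]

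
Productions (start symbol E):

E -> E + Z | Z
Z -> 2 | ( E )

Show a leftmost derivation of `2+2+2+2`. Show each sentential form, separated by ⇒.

E ⇒ E+Z ⇒ E+Z+Z ⇒ E+Z+Z+Z ⇒ Z+Z+Z+Z ⇒ 2+Z+Z+Z ⇒ 2+2+Z+Z ⇒ 2+2+2+Z ⇒ 2+2+2+2

E ⇒ E+Z   [E -> E + Z]
E+Z ⇒ E+Z+Z   [E -> E + Z]
E+Z+Z ⇒ E+Z+Z+Z   [E -> E + Z]
E+Z+Z+Z ⇒ Z+Z+Z+Z   [E -> Z]
Z+Z+Z+Z ⇒ 2+Z+Z+Z   [Z -> 2]
2+Z+Z+Z ⇒ 2+2+Z+Z   [Z -> 2]
2+2+Z+Z ⇒ 2+2+2+Z   [Z -> 2]
2+2+2+Z ⇒ 2+2+2+2   [Z -> 2]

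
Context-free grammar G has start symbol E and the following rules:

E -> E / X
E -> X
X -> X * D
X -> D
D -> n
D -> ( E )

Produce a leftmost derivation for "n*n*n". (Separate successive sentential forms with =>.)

E => X => X*D => X*D*D => D*D*D => n*D*D => n*n*D => n*n*n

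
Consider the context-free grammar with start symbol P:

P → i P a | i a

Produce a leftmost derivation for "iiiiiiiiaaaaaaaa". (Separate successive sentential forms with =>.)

P => iPa => iiPaa => iiiPaaa => iiiiPaaaa => iiiiiPaaaaa => iiiiiiPaaaaaa => iiiiiiiPaaaaaaa => iiiiiiiiaaaaaaaa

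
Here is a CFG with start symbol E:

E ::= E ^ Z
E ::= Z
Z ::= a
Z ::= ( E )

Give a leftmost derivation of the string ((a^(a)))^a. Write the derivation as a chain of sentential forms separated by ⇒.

E ⇒ E^Z ⇒ Z^Z ⇒ (E)^Z ⇒ (Z)^Z ⇒ ((E))^Z ⇒ ((E^Z))^Z ⇒ ((Z^Z))^Z ⇒ ((a^Z))^Z ⇒ ((a^(E)))^Z ⇒ ((a^(Z)))^Z ⇒ ((a^(a)))^Z ⇒ ((a^(a)))^a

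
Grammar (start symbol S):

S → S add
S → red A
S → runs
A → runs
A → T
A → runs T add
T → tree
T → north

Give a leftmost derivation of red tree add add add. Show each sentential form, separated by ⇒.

S ⇒ S add   [S → S add]
S add ⇒ S add add   [S → S add]
S add add ⇒ S add add add   [S → S add]
S add add add ⇒ red A add add add   [S → red A]
red A add add add ⇒ red T add add add   [A → T]
red T add add add ⇒ red tree add add add   [T → tree]

S ⇒ S add ⇒ S add add ⇒ S add add add ⇒ red A add add add ⇒ red T add add add ⇒ red tree add add add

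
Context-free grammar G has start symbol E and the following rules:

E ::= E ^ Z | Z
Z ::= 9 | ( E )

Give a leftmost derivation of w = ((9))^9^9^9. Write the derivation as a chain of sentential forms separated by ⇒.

E ⇒ E^Z   [E ::= E ^ Z]
E^Z ⇒ E^Z^Z   [E ::= E ^ Z]
E^Z^Z ⇒ E^Z^Z^Z   [E ::= E ^ Z]
E^Z^Z^Z ⇒ Z^Z^Z^Z   [E ::= Z]
Z^Z^Z^Z ⇒ (E)^Z^Z^Z   [Z ::= ( E )]
(E)^Z^Z^Z ⇒ (Z)^Z^Z^Z   [E ::= Z]
(Z)^Z^Z^Z ⇒ ((E))^Z^Z^Z   [Z ::= ( E )]
((E))^Z^Z^Z ⇒ ((Z))^Z^Z^Z   [E ::= Z]
((Z))^Z^Z^Z ⇒ ((9))^Z^Z^Z   [Z ::= 9]
((9))^Z^Z^Z ⇒ ((9))^9^Z^Z   [Z ::= 9]
((9))^9^Z^Z ⇒ ((9))^9^9^Z   [Z ::= 9]
((9))^9^9^Z ⇒ ((9))^9^9^9   [Z ::= 9]

E ⇒ E^Z ⇒ E^Z^Z ⇒ E^Z^Z^Z ⇒ Z^Z^Z^Z ⇒ (E)^Z^Z^Z ⇒ (Z)^Z^Z^Z ⇒ ((E))^Z^Z^Z ⇒ ((Z))^Z^Z^Z ⇒ ((9))^Z^Z^Z ⇒ ((9))^9^Z^Z ⇒ ((9))^9^9^Z ⇒ ((9))^9^9^9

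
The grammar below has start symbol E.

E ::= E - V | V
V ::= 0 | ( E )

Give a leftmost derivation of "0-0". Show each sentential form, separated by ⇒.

E⇒E-V⇒V-V⇒0-V⇒0-0

E ⇒ E-V   [E ::= E - V]
E-V ⇒ V-V   [E ::= V]
V-V ⇒ 0-V   [V ::= 0]
0-V ⇒ 0-0   [V ::= 0]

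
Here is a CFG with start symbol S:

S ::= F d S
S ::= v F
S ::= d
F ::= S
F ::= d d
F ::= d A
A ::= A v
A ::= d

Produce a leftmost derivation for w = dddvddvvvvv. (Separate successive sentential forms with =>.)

S=>FdS=>dddS=>dddvF=>dddvdA=>dddvdAv=>dddvdAvv=>dddvdAvvv=>dddvdAvvvv=>dddvdAvvvvv=>dddvddvvvvv

S => FdS   [S ::= F d S]
FdS => dddS   [F ::= d d]
dddS => dddvF   [S ::= v F]
dddvF => dddvdA   [F ::= d A]
dddvdA => dddvdAv   [A ::= A v]
dddvdAv => dddvdAvv   [A ::= A v]
dddvdAvv => dddvdAvvv   [A ::= A v]
dddvdAvvv => dddvdAvvvv   [A ::= A v]
dddvdAvvvv => dddvdAvvvvv   [A ::= A v]
dddvdAvvvvv => dddvddvvvvv   [A ::= d]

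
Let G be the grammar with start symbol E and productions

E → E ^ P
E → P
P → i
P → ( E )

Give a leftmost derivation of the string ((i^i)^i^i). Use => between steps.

E => P => (E) => (E^P) => (E^P^P) => (P^P^P) => ((E)^P^P) => ((E^P)^P^P) => ((P^P)^P^P) => ((i^P)^P^P) => ((i^i)^P^P) => ((i^i)^i^P) => ((i^i)^i^i)

E => P   [E → P]
P => (E)   [P → ( E )]
(E) => (E^P)   [E → E ^ P]
(E^P) => (E^P^P)   [E → E ^ P]
(E^P^P) => (P^P^P)   [E → P]
(P^P^P) => ((E)^P^P)   [P → ( E )]
((E)^P^P) => ((E^P)^P^P)   [E → E ^ P]
((E^P)^P^P) => ((P^P)^P^P)   [E → P]
((P^P)^P^P) => ((i^P)^P^P)   [P → i]
((i^P)^P^P) => ((i^i)^P^P)   [P → i]
((i^i)^P^P) => ((i^i)^i^P)   [P → i]
((i^i)^i^P) => ((i^i)^i^i)   [P → i]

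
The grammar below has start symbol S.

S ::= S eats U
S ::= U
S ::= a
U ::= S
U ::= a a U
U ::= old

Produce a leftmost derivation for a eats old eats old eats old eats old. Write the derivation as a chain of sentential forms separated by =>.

S => S eats U   [S ::= S eats U]
S eats U => S eats U eats U   [S ::= S eats U]
S eats U eats U => S eats U eats U eats U   [S ::= S eats U]
S eats U eats U eats U => S eats U eats U eats U eats U   [S ::= S eats U]
S eats U eats U eats U eats U => a eats U eats U eats U eats U   [S ::= a]
a eats U eats U eats U eats U => a eats old eats U eats U eats U   [U ::= old]
a eats old eats U eats U eats U => a eats old eats old eats U eats U   [U ::= old]
a eats old eats old eats U eats U => a eats old eats old eats old eats U   [U ::= old]
a eats old eats old eats old eats U => a eats old eats old eats old eats old   [U ::= old]

S => S eats U => S eats U eats U => S eats U eats U eats U => S eats U eats U eats U eats U => a eats U eats U eats U eats U => a eats old eats U eats U eats U => a eats old eats old eats U eats U => a eats old eats old eats old eats U => a eats old eats old eats old eats old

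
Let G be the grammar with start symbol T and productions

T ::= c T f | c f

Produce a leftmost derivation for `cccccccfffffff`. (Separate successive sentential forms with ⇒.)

T ⇒ cTf ⇒ ccTff ⇒ cccTfff ⇒ ccccTffff ⇒ cccccTfffff ⇒ ccccccTffffff ⇒ cccccccfffffff

T ⇒ cTf   [T ::= c T f]
cTf ⇒ ccTff   [T ::= c T f]
ccTff ⇒ cccTfff   [T ::= c T f]
cccTfff ⇒ ccccTffff   [T ::= c T f]
ccccTffff ⇒ cccccTfffff   [T ::= c T f]
cccccTfffff ⇒ ccccccTffffff   [T ::= c T f]
ccccccTffffff ⇒ cccccccfffffff   [T ::= c f]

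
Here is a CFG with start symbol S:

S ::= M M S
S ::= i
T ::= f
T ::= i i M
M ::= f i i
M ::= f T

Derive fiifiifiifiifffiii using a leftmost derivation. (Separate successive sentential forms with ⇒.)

S⇒MMS⇒fiiMS⇒fiifiiS⇒fiifiiMMS⇒fiifiifiiMS⇒fiifiifiifiiS⇒fiifiifiifiiMMS⇒fiifiifiifiifTMS⇒fiifiifiifiiffMS⇒fiifiifiifiifffiiS⇒fiifiifiifiifffiii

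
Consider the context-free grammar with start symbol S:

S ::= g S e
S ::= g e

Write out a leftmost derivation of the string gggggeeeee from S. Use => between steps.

S => gSe   [S ::= g S e]
gSe => ggSee   [S ::= g S e]
ggSee => gggSeee   [S ::= g S e]
gggSeee => ggggSeeee   [S ::= g S e]
ggggSeeee => gggggeeeee   [S ::= g e]

S => gSe => ggSee => gggSeee => ggggSeeee => gggggeeeee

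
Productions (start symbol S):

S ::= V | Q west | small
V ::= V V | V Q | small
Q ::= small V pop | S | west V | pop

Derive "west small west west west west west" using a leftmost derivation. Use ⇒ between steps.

S ⇒ Q west   [S ::= Q west]
Q west ⇒ S west   [Q ::= S]
S west ⇒ Q west west   [S ::= Q west]
Q west west ⇒ S west west   [Q ::= S]
S west west ⇒ Q west west west   [S ::= Q west]
Q west west west ⇒ S west west west   [Q ::= S]
S west west west ⇒ Q west west west west   [S ::= Q west]
Q west west west west ⇒ S west west west west   [Q ::= S]
S west west west west ⇒ Q west west west west west   [S ::= Q west]
Q west west west west west ⇒ west V west west west west west   [Q ::= west V]
west V west west west west west ⇒ west small west west west west west   [V ::= small]

S ⇒ Q west ⇒ S west ⇒ Q west west ⇒ S west west ⇒ Q west west west ⇒ S west west west ⇒ Q west west west west ⇒ S west west west west ⇒ Q west west west west west ⇒ west V west west west west west ⇒ west small west west west west west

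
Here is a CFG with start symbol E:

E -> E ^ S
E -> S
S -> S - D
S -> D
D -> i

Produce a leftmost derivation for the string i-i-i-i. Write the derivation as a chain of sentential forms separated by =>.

E => S   [E -> S]
S => S-D   [S -> S - D]
S-D => S-D-D   [S -> S - D]
S-D-D => S-D-D-D   [S -> S - D]
S-D-D-D => D-D-D-D   [S -> D]
D-D-D-D => i-D-D-D   [D -> i]
i-D-D-D => i-i-D-D   [D -> i]
i-i-D-D => i-i-i-D   [D -> i]
i-i-i-D => i-i-i-i   [D -> i]

E=>S=>S-D=>S-D-D=>S-D-D-D=>D-D-D-D=>i-D-D-D=>i-i-D-D=>i-i-i-D=>i-i-i-i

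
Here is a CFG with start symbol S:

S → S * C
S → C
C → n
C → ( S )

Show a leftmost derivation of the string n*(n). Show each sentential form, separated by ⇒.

S ⇒ S*C ⇒ C*C ⇒ n*C ⇒ n*(S) ⇒ n*(C) ⇒ n*(n)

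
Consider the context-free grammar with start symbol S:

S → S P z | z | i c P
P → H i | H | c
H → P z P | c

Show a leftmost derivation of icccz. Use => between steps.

S => SPz => icPPz => icHPz => iccPz => icccz

S => SPz   [S → S P z]
SPz => icPPz   [S → i c P]
icPPz => icHPz   [P → H]
icHPz => iccPz   [H → c]
iccPz => icccz   [P → c]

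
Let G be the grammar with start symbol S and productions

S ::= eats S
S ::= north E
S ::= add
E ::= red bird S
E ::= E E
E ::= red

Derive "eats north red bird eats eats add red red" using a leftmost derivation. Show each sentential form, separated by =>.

S => eats S => eats north E => eats north E E => eats north E E E => eats north red bird S E E => eats north red bird eats S E E => eats north red bird eats eats S E E => eats north red bird eats eats add E E => eats north red bird eats eats add red E => eats north red bird eats eats add red red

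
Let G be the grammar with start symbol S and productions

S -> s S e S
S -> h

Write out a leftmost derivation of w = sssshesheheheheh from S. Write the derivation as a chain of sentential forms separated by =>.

S=>sSeS=>ssSeSeS=>sssSeSeSeS=>ssssSeSeSeSeS=>ssssheSeSeSeS=>sssshesSeSeSeSeS=>sssshesheSeSeSeS=>sssshesheheSeSeS=>sssshesheheheSeS=>sssshesheheheheS=>sssshesheheheheh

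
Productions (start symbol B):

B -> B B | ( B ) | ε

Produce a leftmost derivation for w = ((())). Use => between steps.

B => BB => (B)B => ((B))B => (((B)))B => ((()))B => ((()))

B => BB   [B -> B B]
BB => (B)B   [B -> ( B )]
(B)B => ((B))B   [B -> ( B )]
((B))B => (((B)))B   [B -> ( B )]
(((B)))B => ((()))B   [B -> ε]
((()))B => ((()))   [B -> ε]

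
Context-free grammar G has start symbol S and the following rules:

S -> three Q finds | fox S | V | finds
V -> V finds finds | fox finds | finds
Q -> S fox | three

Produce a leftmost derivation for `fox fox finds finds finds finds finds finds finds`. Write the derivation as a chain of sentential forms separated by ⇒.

S ⇒ fox S   [S -> fox S]
fox S ⇒ fox V   [S -> V]
fox V ⇒ fox V finds finds   [V -> V finds finds]
fox V finds finds ⇒ fox V finds finds finds finds   [V -> V finds finds]
fox V finds finds finds finds ⇒ fox V finds finds finds finds finds finds   [V -> V finds finds]
fox V finds finds finds finds finds finds ⇒ fox fox finds finds finds finds finds finds finds   [V -> fox finds]

S ⇒ fox S ⇒ fox V ⇒ fox V finds finds ⇒ fox V finds finds finds finds ⇒ fox V finds finds finds finds finds finds ⇒ fox fox finds finds finds finds finds finds finds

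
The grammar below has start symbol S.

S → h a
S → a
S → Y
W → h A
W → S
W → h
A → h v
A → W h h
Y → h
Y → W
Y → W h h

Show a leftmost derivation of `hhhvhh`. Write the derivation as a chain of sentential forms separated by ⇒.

S⇒Y⇒W⇒hA⇒hWhh⇒hhAhh⇒hhhvhh

S ⇒ Y   [S → Y]
Y ⇒ W   [Y → W]
W ⇒ hA   [W → h A]
hA ⇒ hWhh   [A → W h h]
hWhh ⇒ hhAhh   [W → h A]
hhAhh ⇒ hhhvhh   [A → h v]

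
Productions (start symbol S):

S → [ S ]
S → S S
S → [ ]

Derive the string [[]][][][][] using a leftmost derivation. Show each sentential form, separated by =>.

S => SS   [S → S S]
SS => SSS   [S → S S]
SSS => SSSS   [S → S S]
SSSS => [S]SSS   [S → [ S ]]
[S]SSS => [[]]SSS   [S → [ ]]
[[]]SSS => [[]]SSSS   [S → S S]
[[]]SSSS => [[]][]SSS   [S → [ ]]
[[]][]SSS => [[]][][]SS   [S → [ ]]
[[]][][]SS => [[]][][][]S   [S → [ ]]
[[]][][][]S => [[]][][][][]   [S → [ ]]

S=>SS=>SSS=>SSSS=>[S]SSS=>[[]]SSS=>[[]]SSSS=>[[]][]SSS=>[[]][][]SS=>[[]][][][]S=>[[]][][][][]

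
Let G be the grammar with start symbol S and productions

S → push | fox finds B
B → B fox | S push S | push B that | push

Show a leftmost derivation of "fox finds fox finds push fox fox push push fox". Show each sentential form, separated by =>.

S => fox finds B => fox finds B fox => fox finds S push S fox => fox finds fox finds B push S fox => fox finds fox finds B fox push S fox => fox finds fox finds B fox fox push S fox => fox finds fox finds push fox fox push S fox => fox finds fox finds push fox fox push push fox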